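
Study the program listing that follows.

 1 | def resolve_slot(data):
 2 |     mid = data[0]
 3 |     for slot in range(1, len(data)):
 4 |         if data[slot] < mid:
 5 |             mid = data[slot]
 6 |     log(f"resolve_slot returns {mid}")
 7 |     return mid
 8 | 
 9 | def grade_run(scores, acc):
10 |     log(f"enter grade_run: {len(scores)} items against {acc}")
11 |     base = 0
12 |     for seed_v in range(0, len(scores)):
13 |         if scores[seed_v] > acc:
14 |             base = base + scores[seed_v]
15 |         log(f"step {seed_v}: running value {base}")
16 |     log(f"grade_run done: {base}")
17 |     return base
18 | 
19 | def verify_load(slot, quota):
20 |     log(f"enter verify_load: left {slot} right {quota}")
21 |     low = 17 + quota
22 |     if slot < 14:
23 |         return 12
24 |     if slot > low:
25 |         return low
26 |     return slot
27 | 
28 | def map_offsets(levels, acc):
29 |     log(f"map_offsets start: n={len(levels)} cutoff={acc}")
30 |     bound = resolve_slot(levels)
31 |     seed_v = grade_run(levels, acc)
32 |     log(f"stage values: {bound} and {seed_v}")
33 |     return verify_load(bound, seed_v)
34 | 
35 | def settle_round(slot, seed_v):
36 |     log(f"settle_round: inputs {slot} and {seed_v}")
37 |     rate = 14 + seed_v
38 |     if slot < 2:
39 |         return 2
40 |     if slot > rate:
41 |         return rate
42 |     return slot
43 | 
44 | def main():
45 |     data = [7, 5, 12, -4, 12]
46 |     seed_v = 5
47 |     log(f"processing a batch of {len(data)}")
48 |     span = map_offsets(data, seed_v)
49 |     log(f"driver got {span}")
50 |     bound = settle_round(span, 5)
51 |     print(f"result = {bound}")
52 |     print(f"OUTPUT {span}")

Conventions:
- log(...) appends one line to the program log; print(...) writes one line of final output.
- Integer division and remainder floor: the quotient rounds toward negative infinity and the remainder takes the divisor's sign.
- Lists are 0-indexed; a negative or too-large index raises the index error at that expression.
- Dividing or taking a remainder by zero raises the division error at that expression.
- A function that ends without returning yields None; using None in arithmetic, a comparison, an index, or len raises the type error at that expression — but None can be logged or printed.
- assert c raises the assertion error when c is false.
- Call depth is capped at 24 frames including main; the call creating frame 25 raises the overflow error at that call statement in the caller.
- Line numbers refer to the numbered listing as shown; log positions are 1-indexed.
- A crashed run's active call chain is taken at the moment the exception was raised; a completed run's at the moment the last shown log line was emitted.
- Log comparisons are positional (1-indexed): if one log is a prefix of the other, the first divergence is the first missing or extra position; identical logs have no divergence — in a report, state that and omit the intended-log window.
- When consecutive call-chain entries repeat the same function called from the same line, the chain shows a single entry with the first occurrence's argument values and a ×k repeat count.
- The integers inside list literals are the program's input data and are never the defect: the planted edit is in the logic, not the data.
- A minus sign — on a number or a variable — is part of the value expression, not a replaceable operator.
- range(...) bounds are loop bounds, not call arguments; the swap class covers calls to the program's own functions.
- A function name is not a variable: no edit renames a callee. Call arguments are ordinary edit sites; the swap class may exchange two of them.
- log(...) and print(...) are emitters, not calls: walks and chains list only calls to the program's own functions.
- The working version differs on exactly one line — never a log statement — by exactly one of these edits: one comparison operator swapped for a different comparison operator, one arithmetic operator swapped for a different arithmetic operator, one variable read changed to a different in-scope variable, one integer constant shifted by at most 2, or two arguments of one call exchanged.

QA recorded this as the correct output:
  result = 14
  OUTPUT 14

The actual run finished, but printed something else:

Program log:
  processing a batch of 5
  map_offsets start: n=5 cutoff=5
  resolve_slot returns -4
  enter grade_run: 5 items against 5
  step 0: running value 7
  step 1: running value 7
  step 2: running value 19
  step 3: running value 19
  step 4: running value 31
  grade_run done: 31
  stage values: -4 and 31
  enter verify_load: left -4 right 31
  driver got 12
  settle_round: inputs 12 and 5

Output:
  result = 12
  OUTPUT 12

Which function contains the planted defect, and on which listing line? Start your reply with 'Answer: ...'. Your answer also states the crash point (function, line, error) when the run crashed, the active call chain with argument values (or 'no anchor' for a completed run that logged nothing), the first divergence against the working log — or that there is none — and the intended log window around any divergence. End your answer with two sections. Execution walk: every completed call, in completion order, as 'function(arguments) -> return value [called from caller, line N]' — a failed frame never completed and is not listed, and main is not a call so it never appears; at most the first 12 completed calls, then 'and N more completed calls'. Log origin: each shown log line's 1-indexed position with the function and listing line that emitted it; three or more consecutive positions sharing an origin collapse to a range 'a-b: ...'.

Answer: the defect is in verify_load at line 23.
Key fact: The earliest visible damage is log position 13 — 'driver got 12' rather than the intended 'driver got 14'.
Call chain: main -> settle_round(12, 5) (called at line 50).
First divergence: position 13 — shown 'driver got 12', intended 'driver got 14'.
Intended log window:
  11: stage values: -4 and 31
  12: enter verify_load: left -4 right 31
  13: driver got 14
  14: settle_round: inputs 14 and 5
Execution walk:
  resolve_slot([7, 5, 12, -4, 12]) -> -4  [called from map_offsets, line 30]
  grade_run([7, 5, 12, -4, 12], 5) -> 31  [called from map_offsets, line 31]
  verify_load(-4, 31) -> 12  [called from map_offsets, line 33]
  map_offsets([7, 5, 12, -4, 12], 5) -> 12  [called from main, line 48]
  settle_round(12, 5) -> 12  [called from main, line 50]
Origin of each log line:
  1 — main, line 47
  2 — map_offsets, line 29
  3 — resolve_slot, line 6
  4 — grade_run, line 10
  5-9 — grade_run, line 15
  10 — grade_run, line 16
  11 — map_offsets, line 32
  12 — verify_load, line 20
  13 — main, line 49
  14 — settle_round, line 36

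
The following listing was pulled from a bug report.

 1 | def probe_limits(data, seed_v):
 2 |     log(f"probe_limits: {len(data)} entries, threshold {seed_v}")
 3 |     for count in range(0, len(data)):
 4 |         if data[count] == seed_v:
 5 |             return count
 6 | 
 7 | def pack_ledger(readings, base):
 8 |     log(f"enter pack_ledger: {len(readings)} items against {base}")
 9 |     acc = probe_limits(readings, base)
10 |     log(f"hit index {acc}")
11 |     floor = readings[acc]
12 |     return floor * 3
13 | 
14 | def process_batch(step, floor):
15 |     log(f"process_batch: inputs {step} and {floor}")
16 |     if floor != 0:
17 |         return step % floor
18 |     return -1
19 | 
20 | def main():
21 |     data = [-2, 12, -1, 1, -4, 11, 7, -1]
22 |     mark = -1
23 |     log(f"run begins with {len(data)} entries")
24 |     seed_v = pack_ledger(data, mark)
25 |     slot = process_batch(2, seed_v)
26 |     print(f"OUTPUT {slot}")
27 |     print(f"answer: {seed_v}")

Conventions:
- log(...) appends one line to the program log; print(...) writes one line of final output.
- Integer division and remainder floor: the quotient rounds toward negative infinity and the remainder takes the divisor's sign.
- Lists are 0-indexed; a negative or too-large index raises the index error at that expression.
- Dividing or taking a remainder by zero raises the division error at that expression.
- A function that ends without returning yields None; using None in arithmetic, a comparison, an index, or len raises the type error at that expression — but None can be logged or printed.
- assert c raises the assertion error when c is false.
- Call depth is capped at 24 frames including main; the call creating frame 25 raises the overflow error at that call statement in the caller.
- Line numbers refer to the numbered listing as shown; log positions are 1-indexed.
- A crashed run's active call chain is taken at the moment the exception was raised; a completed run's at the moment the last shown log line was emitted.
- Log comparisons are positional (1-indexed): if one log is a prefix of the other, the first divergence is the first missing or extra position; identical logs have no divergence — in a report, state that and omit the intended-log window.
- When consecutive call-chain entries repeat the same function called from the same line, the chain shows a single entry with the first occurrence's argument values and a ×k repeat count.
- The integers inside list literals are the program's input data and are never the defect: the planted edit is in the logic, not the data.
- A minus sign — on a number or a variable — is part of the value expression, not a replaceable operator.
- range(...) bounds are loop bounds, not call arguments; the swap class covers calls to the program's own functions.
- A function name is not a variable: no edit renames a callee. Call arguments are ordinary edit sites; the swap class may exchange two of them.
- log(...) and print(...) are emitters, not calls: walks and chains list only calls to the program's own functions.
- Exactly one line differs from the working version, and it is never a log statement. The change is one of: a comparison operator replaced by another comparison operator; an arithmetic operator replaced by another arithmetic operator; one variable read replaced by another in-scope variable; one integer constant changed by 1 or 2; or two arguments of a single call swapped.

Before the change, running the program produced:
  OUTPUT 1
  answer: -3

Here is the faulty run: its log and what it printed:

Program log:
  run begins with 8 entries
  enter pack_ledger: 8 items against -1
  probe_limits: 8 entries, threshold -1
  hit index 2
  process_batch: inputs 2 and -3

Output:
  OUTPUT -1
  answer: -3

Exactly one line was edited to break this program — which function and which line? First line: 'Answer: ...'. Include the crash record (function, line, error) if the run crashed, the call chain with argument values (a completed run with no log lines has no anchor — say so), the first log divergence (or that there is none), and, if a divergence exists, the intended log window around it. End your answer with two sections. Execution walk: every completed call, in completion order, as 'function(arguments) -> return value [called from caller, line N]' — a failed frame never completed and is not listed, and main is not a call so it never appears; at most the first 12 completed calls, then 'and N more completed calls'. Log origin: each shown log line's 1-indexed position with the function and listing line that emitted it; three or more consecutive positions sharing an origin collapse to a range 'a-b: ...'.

Answer: the defect is in main at line 25.
Core observation: The log first diverges at position 5: the faulty run prints 'process_batch: inputs 2 and -3' where the working version prints 'process_batch: inputs -3 and 2'.
Call chain: main -> process_batch(2, -3) (called at line 25).
First divergence: position 5 — shown 'process_batch: inputs 2 and -3', intended 'process_batch: inputs -3 and 2'.
Intended log window:
  3: probe_limits: 8 entries, threshold -1
  4: hit index 2
  5: process_batch: inputs -3 and 2
Execution walk:
  probe_limits([-2, 12, -1, 1, -4, 11, 7, -1], -1) -> 2  [called from pack_ledger, line 9]
  pack_ledger([-2, 12, -1, 1, -4, 11, 7, -1], -1) -> -3  [called from main, line 24]
  process_batch(2, -3) -> -1  [called from main, line 25]
Origin of each log line:
  1 — main, line 23
  2 — pack_ledger, line 8
  3 — probe_limits, line 2
  4 — pack_ledger, line 10
  5 — process_batch, line 15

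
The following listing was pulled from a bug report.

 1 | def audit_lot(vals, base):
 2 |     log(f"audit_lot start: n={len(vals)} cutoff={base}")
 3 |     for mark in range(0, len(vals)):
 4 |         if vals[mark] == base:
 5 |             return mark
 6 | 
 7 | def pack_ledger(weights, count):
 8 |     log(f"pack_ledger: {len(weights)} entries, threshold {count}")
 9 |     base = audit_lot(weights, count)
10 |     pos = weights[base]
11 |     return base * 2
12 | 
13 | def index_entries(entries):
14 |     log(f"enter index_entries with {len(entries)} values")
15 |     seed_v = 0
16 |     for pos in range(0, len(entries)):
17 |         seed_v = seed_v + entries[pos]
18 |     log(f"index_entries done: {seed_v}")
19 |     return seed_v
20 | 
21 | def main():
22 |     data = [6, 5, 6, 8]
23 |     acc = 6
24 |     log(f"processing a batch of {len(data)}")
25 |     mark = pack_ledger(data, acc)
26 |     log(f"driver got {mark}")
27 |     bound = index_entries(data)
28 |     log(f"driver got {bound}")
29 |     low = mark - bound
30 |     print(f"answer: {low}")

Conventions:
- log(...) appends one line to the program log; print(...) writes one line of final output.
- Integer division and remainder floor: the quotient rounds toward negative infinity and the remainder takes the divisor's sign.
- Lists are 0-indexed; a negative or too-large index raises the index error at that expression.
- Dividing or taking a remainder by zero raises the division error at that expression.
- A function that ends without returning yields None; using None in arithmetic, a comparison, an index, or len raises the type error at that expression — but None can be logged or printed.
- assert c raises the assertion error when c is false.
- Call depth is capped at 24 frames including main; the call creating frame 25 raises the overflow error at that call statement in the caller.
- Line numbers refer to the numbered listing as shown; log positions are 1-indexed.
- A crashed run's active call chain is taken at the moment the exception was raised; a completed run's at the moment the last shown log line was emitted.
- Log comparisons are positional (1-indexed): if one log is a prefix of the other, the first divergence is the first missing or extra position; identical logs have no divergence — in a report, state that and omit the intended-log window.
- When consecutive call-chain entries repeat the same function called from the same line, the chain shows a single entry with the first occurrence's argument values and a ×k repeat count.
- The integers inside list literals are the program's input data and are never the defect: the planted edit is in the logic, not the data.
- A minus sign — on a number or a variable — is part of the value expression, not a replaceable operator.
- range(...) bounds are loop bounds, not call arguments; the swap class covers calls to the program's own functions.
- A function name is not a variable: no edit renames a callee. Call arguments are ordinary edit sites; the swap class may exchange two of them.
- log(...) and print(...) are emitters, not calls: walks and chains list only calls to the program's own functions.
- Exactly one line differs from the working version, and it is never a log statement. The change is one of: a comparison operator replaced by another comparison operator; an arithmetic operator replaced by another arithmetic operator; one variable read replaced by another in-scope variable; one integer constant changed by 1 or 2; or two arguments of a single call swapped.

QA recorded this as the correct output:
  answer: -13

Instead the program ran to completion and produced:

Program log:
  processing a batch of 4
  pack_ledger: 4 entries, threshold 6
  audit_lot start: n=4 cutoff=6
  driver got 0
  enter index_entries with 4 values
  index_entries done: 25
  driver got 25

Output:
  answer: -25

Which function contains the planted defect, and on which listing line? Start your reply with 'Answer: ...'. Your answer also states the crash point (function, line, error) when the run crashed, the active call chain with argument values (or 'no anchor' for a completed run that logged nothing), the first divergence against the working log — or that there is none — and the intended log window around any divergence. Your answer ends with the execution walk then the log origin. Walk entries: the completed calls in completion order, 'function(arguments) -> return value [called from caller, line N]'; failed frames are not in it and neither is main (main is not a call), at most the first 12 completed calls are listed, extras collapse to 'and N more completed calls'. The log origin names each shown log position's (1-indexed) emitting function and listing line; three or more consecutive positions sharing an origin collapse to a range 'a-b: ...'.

Answer: the defect is in pack_ledger at line 11.
The tell: Position 4 is the first bad log line: 'driver got 0' should read 'driver got 12'.
Call chain: main.
First divergence: position 4 — shown 'driver got 0', intended 'driver got 12'.
Intended log window:
  2: pack_ledger: 4 entries, threshold 6
  3: audit_lot start: n=4 cutoff=6
  4: driver got 12
  5: enter index_entries with 4 values
Execution walk:
  audit_lot([6, 5, 6, 8], 6) -> 0  [called from pack_ledger, line 9]
  pack_ledger([6, 5, 6, 8], 6) -> 0  [called from main, line 25]
  index_entries([6, 5, 6, 8]) -> 25  [called from main, line 27]
Log origin:
  1 — main, line 24
  2 — pack_ledger, line 8
  3 — audit_lot, line 2
  4 — main, line 26
  5 — index_entries, line 14
  6 — index_entries, line 18
  7 — main, line 28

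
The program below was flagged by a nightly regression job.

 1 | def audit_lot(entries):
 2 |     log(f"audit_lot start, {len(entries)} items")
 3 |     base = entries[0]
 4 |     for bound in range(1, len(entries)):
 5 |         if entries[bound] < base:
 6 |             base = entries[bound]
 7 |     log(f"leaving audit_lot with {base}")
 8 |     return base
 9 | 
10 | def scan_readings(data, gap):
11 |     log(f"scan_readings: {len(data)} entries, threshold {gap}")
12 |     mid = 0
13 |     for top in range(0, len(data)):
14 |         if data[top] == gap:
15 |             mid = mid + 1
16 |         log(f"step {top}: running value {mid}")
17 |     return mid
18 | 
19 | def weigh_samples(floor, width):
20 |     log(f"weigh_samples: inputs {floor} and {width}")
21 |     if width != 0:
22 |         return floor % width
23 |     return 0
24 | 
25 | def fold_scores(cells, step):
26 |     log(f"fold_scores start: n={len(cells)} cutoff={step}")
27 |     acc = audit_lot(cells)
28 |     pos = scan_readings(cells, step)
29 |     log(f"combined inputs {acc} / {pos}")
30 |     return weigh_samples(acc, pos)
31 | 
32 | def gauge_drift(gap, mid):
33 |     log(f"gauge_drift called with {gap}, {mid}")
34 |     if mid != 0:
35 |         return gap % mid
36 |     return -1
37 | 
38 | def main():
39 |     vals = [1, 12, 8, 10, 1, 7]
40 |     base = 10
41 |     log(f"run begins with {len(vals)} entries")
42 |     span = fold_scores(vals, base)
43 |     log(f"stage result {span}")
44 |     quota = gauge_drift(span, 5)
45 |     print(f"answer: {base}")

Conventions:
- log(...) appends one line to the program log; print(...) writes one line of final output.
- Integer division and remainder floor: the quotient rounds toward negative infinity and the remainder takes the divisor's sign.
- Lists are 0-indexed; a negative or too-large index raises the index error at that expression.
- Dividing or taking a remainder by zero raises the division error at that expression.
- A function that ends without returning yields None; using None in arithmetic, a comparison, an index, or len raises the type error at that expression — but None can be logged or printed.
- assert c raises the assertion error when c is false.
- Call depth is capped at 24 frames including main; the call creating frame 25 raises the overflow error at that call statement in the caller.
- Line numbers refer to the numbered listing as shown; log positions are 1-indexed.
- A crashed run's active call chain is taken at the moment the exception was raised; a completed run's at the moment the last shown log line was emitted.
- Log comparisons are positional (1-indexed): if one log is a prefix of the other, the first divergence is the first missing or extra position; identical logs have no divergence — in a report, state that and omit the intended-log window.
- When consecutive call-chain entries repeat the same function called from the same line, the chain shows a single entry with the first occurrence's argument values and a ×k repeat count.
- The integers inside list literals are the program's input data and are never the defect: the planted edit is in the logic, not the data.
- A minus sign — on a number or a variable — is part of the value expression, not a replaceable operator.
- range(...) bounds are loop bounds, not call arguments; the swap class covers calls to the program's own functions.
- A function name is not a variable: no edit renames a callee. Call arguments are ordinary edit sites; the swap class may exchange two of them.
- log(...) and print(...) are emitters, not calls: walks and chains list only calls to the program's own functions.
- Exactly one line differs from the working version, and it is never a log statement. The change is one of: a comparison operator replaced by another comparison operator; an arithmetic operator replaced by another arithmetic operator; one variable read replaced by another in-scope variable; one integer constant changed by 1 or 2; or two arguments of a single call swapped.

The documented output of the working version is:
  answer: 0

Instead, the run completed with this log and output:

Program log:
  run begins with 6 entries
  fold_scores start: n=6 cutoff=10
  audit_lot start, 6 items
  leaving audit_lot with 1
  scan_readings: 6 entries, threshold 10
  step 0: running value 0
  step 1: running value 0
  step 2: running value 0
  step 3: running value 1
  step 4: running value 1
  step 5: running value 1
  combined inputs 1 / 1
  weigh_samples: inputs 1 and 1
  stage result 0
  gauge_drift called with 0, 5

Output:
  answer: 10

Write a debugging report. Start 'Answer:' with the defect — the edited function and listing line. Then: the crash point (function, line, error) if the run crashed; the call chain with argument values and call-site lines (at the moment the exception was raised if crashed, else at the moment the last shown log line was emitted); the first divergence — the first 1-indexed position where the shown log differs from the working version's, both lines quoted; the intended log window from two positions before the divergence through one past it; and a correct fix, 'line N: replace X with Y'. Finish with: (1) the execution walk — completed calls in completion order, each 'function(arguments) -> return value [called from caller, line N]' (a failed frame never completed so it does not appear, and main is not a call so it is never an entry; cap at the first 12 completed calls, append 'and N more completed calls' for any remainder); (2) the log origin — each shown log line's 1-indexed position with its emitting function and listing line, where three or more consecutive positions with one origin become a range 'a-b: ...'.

Answer: the defect is in main at line 45.
The tell: Nothing in the log betrays the bug — only the output does.
Call chain: main -> gauge_drift(0, 5) (called at line 44).
First divergence: there is none — every log position agrees.
Execution walk:
  audit_lot([1, 12, 8, 10, 1, 7]) -> 1  [called from fold_scores, line 27]
  scan_readings([1, 12, 8, 10, 1, 7], 10) -> 1  [called from fold_scores, line 28]
  weigh_samples(1, 1) -> 0  [called from fold_scores, line 30]
  fold_scores([1, 12, 8, 10, 1, 7], 10) -> 0  [called from main, line 42]
  gauge_drift(0, 5) -> 0  [called from main, line 44]
Log origin:
  1 — main, line 41
  2 — fold_scores, line 26
  3 — audit_lot, line 2
  4 — audit_lot, line 7
  5 — scan_readings, line 11
  6-11 — scan_readings, line 16
  12 — fold_scores, line 29
  13 — weigh_samples, line 20
  14 — main, line 43
  15 — gauge_drift, line 33
A correct fix: line 45: replace `base` with `quota`.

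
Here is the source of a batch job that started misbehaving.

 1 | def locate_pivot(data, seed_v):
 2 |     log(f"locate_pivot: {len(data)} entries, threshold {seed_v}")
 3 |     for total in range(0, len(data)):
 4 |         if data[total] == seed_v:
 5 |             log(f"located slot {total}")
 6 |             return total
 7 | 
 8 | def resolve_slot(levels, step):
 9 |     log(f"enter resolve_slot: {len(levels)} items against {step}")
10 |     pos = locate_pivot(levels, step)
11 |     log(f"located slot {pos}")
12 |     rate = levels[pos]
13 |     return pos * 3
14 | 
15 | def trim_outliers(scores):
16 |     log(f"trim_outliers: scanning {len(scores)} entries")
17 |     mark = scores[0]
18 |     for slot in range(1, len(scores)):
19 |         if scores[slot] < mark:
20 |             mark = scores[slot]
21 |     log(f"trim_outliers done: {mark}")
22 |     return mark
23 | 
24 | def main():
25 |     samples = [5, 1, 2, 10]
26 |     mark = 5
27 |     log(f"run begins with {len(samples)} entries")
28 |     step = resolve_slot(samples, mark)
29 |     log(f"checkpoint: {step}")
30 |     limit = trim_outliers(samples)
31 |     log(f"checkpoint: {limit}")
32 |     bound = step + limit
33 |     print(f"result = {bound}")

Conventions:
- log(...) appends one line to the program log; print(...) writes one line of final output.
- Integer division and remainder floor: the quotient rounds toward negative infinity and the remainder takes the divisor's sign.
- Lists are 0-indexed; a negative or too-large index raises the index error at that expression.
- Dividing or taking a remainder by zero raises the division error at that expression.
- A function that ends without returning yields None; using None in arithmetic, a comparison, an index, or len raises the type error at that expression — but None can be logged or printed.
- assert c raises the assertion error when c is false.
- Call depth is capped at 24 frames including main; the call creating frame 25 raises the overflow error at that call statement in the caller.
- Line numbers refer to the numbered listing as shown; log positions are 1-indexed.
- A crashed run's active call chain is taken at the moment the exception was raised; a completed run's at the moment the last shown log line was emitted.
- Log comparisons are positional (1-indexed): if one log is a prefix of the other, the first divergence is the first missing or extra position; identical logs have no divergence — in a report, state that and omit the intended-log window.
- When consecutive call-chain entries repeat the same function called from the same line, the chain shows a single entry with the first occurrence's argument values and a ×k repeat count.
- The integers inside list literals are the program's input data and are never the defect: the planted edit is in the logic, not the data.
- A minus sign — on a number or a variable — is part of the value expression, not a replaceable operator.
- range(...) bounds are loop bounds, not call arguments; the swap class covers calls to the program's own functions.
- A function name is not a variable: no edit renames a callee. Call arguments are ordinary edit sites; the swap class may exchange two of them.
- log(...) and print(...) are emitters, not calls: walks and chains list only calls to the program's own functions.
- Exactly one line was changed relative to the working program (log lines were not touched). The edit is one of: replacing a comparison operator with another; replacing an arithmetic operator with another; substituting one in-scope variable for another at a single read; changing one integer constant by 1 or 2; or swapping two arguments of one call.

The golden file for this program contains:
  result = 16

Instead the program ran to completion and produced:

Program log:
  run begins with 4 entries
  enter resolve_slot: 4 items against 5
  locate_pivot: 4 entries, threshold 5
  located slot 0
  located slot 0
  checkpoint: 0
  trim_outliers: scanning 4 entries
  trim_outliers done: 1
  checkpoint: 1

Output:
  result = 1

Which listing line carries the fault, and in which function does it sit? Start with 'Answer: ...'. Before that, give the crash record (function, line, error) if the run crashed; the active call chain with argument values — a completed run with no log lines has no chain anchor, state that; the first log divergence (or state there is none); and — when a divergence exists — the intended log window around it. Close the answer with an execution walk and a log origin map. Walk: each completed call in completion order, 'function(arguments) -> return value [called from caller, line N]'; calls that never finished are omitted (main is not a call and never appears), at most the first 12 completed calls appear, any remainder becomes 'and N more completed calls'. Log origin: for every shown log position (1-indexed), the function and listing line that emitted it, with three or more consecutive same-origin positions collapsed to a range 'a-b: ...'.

Answer: the defect is in resolve_slot at line 13.
Key fact: The earliest visible damage is log position 6 — 'checkpoint: 0' rather than the intended 'checkpoint: 15'.
Call chain: main.
First divergence: position 6 — the shown line 'checkpoint: 0' should read 'checkpoint: 15'.
Intended log window:
  4: located slot 0
  5: located slot 0
  6: checkpoint: 15
  7: trim_outliers: scanning 4 entries
Execution walk:
  locate_pivot([5, 1, 2, 10], 5) -> 0  [called from resolve_slot, line 10]
  resolve_slot([5, 1, 2, 10], 5) -> 0  [called from main, line 28]
  trim_outliers([5, 1, 2, 10]) -> 1  [called from main, line 30]
Log origin:
  1: from main, line 27
  2: from resolve_slot, line 9
  3: from locate_pivot, line 2
  4: from locate_pivot, line 5
  5: from resolve_slot, line 11
  6: from main, line 29
  7: from trim_outliers, line 16
  8: from trim_outliers, line 21
  9: from main, line 31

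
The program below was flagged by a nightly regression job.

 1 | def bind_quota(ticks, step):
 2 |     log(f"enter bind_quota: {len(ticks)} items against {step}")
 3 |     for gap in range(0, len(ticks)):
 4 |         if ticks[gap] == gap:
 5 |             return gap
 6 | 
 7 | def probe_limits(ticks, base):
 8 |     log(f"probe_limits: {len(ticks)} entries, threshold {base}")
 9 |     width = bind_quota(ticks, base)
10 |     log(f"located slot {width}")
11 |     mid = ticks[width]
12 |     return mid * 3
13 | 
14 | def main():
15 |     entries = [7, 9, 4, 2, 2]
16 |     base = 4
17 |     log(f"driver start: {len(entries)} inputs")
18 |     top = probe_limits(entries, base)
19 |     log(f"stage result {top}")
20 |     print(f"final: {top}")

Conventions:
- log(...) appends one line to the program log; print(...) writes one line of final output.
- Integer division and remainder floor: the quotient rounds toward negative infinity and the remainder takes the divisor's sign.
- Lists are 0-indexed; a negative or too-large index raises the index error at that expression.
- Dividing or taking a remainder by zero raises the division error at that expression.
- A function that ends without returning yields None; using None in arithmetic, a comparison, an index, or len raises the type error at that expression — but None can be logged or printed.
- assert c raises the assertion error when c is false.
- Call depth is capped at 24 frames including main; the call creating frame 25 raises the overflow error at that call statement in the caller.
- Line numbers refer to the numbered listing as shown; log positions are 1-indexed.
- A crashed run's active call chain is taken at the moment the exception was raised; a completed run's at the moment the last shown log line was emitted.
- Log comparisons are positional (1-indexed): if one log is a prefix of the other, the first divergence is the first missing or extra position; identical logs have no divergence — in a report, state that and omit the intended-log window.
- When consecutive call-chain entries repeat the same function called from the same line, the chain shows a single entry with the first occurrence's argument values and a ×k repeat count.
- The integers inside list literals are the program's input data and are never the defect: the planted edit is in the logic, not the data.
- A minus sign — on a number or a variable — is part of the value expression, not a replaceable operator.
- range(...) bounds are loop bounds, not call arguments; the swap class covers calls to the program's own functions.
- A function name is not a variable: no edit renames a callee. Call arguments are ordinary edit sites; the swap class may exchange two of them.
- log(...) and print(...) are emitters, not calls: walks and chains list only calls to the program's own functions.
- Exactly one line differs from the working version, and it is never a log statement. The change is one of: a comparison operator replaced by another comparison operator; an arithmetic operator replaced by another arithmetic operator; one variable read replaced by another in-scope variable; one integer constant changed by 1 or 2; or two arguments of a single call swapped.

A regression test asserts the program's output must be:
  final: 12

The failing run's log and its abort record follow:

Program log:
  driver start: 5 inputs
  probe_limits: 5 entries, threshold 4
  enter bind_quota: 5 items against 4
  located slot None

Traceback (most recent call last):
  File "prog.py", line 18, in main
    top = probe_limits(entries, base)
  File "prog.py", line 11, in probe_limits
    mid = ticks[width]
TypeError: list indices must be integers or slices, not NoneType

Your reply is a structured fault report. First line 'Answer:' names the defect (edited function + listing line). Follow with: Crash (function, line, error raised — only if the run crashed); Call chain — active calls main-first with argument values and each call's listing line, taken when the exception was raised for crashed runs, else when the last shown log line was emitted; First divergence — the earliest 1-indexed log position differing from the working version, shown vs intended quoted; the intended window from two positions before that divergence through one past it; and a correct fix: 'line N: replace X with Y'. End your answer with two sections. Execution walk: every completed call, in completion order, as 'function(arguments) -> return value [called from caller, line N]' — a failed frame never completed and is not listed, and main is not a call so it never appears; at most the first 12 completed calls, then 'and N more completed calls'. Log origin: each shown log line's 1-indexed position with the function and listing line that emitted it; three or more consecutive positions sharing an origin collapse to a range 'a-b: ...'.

Answer: the defect is in bind_quota at line 4.
Key observation: The log first diverges at position 4: the faulty run prints 'located slot None' where the working version prints 'located slot 2'.
Crash: probe_limits, line 11, TypeError.
Call chain: main -> probe_limits([7, 9, 4, 2, 2], 4) (called at line 18).
First divergence: position 4; shown 'located slot None' vs intended 'located slot 2'.
Intended log window:
  2: probe_limits: 5 entries, threshold 4
  3: enter bind_quota: 5 items against 4
  4: located slot 2
  5: stage result 12
Execution walk:
  bind_quota([7, 9, 4, 2, 2], 4) -> None  [called from probe_limits, line 9]
Origin of each log line:
  1: from main, line 17
  2: from probe_limits, line 8
  3: from bind_quota, line 2
  4: from probe_limits, line 10
A correct fix: line 4: replace `ticks[gap] == gap` with `ticks[gap] == step`.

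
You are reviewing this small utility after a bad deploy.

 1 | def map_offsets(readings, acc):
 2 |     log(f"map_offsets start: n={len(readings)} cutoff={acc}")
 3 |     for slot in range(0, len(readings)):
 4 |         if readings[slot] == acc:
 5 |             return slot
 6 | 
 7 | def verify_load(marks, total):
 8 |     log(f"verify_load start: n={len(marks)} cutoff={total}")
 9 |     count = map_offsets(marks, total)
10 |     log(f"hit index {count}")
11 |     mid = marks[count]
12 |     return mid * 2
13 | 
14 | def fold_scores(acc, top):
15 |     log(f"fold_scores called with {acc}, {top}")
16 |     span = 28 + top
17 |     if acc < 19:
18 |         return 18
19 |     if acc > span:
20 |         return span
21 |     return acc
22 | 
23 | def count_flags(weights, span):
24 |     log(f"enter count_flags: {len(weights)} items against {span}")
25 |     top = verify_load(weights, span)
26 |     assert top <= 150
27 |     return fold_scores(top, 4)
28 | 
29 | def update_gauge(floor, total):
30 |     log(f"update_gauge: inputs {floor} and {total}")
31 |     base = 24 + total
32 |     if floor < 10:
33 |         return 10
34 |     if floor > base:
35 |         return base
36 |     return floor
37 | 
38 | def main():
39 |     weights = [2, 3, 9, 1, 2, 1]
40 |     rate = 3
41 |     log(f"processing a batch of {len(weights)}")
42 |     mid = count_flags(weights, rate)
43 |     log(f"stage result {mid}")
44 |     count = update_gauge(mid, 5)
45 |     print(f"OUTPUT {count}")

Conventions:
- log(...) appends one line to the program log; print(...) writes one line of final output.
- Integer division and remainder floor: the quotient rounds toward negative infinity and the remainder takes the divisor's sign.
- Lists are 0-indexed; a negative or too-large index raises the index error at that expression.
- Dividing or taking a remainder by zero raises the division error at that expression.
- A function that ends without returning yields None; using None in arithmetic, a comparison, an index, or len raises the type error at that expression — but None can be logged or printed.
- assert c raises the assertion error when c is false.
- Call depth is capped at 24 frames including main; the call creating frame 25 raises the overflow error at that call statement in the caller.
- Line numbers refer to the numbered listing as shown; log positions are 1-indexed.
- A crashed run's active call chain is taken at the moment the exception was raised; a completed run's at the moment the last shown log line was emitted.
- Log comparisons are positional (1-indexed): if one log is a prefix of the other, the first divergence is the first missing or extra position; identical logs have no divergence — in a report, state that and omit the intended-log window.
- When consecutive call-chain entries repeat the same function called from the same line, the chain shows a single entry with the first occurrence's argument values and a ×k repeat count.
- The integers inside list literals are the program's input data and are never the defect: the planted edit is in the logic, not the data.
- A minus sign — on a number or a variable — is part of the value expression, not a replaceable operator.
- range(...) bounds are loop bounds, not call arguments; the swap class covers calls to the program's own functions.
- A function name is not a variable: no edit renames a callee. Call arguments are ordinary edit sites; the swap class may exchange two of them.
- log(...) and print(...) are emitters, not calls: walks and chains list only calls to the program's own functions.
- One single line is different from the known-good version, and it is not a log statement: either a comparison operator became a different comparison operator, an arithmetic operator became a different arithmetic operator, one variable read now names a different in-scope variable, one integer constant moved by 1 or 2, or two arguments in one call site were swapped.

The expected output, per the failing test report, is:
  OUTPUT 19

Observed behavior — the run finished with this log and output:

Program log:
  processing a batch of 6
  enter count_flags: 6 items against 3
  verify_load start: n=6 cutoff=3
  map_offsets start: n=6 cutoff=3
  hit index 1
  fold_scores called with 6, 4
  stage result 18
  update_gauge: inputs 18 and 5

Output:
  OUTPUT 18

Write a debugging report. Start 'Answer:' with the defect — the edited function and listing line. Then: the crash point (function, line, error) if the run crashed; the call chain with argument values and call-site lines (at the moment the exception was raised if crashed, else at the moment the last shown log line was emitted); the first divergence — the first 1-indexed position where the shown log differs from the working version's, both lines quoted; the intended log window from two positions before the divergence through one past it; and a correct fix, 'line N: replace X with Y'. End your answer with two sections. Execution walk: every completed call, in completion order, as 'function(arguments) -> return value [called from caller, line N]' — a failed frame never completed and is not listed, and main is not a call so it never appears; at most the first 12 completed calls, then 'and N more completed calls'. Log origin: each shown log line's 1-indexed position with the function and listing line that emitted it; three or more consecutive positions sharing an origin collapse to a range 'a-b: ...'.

Answer: the defect is in fold_scores at line 18.
Core observation: Log line 7 is where behavior first shows: 'stage result 18' appears instead of 'stage result 19'.
Call chain: main -> update_gauge(18, 5) (called at line 44).
First divergence: position 7; shown 'stage result 18' vs intended 'stage result 19'.
Intended log window:
  5: hit index 1
  6: fold_scores called with 6, 4
  7: stage result 19
  8: update_gauge: inputs 19 and 5
Execution walk:
  map_offsets([2, 3, 9, 1, 2, 1], 3) -> 1  [called from verify_load, line 9]
  verify_load([2, 3, 9, 1, 2, 1], 3) -> 6  [called from count_flags, line 25]
  fold_scores(6, 4) -> 18  [called from count_flags, line 27]
  count_flags([2, 3, 9, 1, 2, 1], 3) -> 18  [called from main, line 42]
  update_gauge(18, 5) -> 18  [called from main, line 44]
Origin of each log line:
  1: emitted by main (line 41)
  2: emitted by count_flags (line 24)
  3: emitted by verify_load (line 8)
  4: emitted by map_offsets (line 2)
  5: emitted by verify_load (line 10)
  6: emitted by fold_scores (line 15)
  7: emitted by main (line 43)
  8: emitted by update_gauge (line 30)
A correct fix: line 18: replace `18` with `19`.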